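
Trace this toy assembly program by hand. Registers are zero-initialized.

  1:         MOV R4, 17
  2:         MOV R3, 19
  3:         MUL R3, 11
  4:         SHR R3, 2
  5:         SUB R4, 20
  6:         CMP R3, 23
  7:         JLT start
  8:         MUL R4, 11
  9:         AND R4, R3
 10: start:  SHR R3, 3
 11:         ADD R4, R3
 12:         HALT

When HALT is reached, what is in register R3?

after MOV R4, 17: R4=17
after MOV R3, 19: R3=19
after MUL R3, 11: R3=19*11=209
after SHR R3, 2: R3=209>>2=52
after SUB R4, 20: R4=17-20=-3
CMP R3, 23  (cmp 52,23)
JLT start: not taken
after MUL R4, 11: R4=(-3)*11=-33
after AND R4, R3: R4=(-33)&52=20
after SHR R3, 3: R3=52>>3=6
after ADD R4, R3: R4=20+6=26
halt.

6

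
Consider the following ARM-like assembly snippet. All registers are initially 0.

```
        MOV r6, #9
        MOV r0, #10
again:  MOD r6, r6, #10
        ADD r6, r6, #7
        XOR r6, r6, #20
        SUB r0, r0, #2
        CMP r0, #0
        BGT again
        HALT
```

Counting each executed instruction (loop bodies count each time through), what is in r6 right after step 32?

MOV r6, #9 → r6=9
MOV r0, #10 → r0=10
MOD r6, r6, #10 → r6=9%10=9
ADD r6, r6, #7 → r6=9+7=16
XOR r6, r6, #20 → r6=16^20=4
SUB r0, r0, #2 → r0=10-2=8
CMP r0, #0  (cmp 8,0)
BGT again: taken
MOD r6, r6, #10 → r6=4%10=4
ADD r6, r6, #7 → r6=4+7=11
XOR r6, r6, #20 → r6=11^20=31
SUB r0, r0, #2 → r0=8-2=6
CMP r0, #0  (cmp 6,0)
BGT again: taken
MOD r6, r6, #10 → r6=31%10=1
ADD r6, r6, #7 → r6=1+7=8
XOR r6, r6, #20 → r6=8^20=28
SUB r0, r0, #2 → r0=6-2=4
CMP r0, #0  (cmp 4,0)
BGT again: taken
MOD r6, r6, #10 → r6=28%10=8
ADD r6, r6, #7 → r6=8+7=15
XOR r6, r6, #20 → r6=15^20=27
SUB r0, r0, #2 → r0=4-2=2
CMP r0, #0  (cmp 2,0)
BGT again: taken
MOD r6, r6, #10 → r6=27%10=7
ADD r6, r6, #7 → r6=7+7=14
XOR r6, r6, #20 → r6=14^20=26
SUB r0, r0, #2 → r0=2-2=0
CMP r0, #0  (cmp 0,0)
BGT again: not taken
After step 32: r6 = 26.

26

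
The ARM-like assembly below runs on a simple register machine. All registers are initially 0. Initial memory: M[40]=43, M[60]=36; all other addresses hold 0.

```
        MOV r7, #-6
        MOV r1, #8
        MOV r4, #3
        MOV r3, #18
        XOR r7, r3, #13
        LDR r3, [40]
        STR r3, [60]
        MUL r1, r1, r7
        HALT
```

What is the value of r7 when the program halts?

r7=-6
r1=8
r4=3
r3=18
r7=18^13=31
r3=M[40]=43
STR r3, [60] → M[60]=43
r1=8*31=248
halt.

31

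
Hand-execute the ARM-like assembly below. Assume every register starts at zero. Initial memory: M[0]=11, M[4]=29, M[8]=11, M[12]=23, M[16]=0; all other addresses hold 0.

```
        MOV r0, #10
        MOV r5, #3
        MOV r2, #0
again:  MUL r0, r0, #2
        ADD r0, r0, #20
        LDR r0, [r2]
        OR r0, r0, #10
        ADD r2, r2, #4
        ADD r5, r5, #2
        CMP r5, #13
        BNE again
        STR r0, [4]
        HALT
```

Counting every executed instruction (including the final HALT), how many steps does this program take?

45

after MOV r0, #10: r0=10
after MOV r5, #3: r5=3
after MOV r2, #0: r2=0
after MUL r0, r0, #2: r0=10*2=20
after ADD r0, r0, #20: r0=20+20=40
after LDR r0, [r2]: r0=M[0]=11
after OR r0, r0, #10: r0=11|10=11
after ADD r2, r2, #4: r2=0+4=4
after ADD r5, r5, #2: r5=3+2=5
CMP r5, #13  (cmp 5,13)
BNE again: taken
after MUL r0, r0, #2: r0=11*2=22
after ADD r0, r0, #20: r0=22+20=42
after LDR r0, [r2]: r0=M[4]=29
after OR r0, r0, #10: r0=29|10=31
after ADD r2, r2, #4: r2=4+4=8
after ADD r5, r5, #2: r5=5+2=7
CMP r5, #13  (cmp 7,13)
BNE again: taken
after MUL r0, r0, #2: r0=31*2=62
after ADD r0, r0, #20: r0=62+20=82
after LDR r0, [r2]: r0=M[8]=11
after OR r0, r0, #10: r0=11|10=11
after ADD r2, r2, #4: r2=8+4=12
after ADD r5, r5, #2: r5=7+2=9
CMP r5, #13  (cmp 9,13)
BNE again: taken
after MUL r0, r0, #2: r0=11*2=22
after ADD r0, r0, #20: r0=22+20=42
after LDR r0, [r2]: r0=M[12]=23
after OR r0, r0, #10: r0=23|10=31
after ADD r2, r2, #4: r2=12+4=16
after ADD r5, r5, #2: r5=9+2=11
CMP r5, #13  (cmp 11,13)
BNE again: taken
after MUL r0, r0, #2: r0=31*2=62
after ADD r0, r0, #20: r0=62+20=82
after LDR r0, [r2]: r0=M[16]=0
after OR r0, r0, #10: r0=0|10=10
after ADD r2, r2, #4: r2=16+4=20
after ADD r5, r5, #2: r5=11+2=13
CMP r5, #13  (cmp 13,13)
BNE again: not taken
STR r0, [4] → M[4]=10
halt.
Total executed instructions: 45.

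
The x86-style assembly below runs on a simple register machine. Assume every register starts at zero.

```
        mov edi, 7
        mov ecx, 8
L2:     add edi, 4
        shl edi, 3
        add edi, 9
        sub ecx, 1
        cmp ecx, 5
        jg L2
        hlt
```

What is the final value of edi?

mov edi, 7 → edi=7
mov ecx, 8 → ecx=8
add edi, 4 → edi=7+4=11
shl edi, 3 → edi=11<<3=88
add edi, 9 → edi=88+9=97
sub ecx, 1 → ecx=8-1=7
cmp ecx, 5  (cmp 7,5)
jg L2: taken
add edi, 4 → edi=97+4=101
shl edi, 3 → edi=101<<3=808
add edi, 9 → edi=808+9=817
sub ecx, 1 → ecx=7-1=6
cmp ecx, 5  (cmp 6,5)
jg L2: taken
add edi, 4 → edi=817+4=821
shl edi, 3 → edi=821<<3=6568
add edi, 9 → edi=6568+9=6577
sub ecx, 1 → ecx=6-1=5
cmp ecx, 5  (cmp 5,5)
jg L2: not taken
halt.

6577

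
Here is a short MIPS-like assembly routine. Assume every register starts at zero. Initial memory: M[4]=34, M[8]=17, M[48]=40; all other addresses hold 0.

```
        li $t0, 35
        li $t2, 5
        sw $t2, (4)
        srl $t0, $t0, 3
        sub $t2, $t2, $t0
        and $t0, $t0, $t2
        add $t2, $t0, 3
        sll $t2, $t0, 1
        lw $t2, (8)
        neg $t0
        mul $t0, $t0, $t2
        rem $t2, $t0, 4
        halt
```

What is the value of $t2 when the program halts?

0

after li $t0, 35: $t0=35
after li $t2, 5: $t2=5
sw $t2, (4) → M[4]=5
after srl $t0, $t0, 3: $t0=35>>3=4
after sub $t2, $t2, $t0: $t2=5-4=1
after and $t0, $t0, $t2: $t0=4&1=0
after add $t2, $t0, 3: $t2=0+3=3
after sll $t2, $t0, 1: $t2=0<<1=0
after lw $t2, (8): $t2=M[8]=17
after neg $t0: $t0=-(0)=0
after mul $t0, $t0, $t2: $t0=0*17=0
after rem $t2, $t0, 4: $t2=0%4=0
halt.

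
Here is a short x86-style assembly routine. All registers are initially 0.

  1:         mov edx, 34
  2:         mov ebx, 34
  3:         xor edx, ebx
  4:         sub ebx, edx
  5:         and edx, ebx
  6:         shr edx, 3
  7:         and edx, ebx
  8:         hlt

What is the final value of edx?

mov edx, 34 → edx=34
mov ebx, 34 → ebx=34
xor edx, ebx → edx=34^34=0
sub ebx, edx → ebx=34-0=34
and edx, ebx → edx=0&34=0
shr edx, 3 → edx=0>>3=0
and edx, ebx → edx=0&34=0
halt.

0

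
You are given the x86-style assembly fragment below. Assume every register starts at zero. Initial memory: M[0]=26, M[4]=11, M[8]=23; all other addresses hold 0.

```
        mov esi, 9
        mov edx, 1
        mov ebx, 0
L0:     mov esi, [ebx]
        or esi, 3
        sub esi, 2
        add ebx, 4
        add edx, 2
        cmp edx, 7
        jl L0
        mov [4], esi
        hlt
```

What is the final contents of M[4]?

mov esi, 9 → esi=9
mov edx, 1 → edx=1
mov ebx, 0 → ebx=0
mov esi, [ebx] → esi=M[0]=26
or esi, 3 → esi=26|3=27
sub esi, 2 → esi=27-2=25
add ebx, 4 → ebx=0+4=4
add edx, 2 → edx=1+2=3
cmp edx, 7  (cmp 3,7)
jl L0: taken
mov esi, [ebx] → esi=M[4]=11
or esi, 3 → esi=11|3=11
sub esi, 2 → esi=11-2=9
add ebx, 4 → ebx=4+4=8
add edx, 2 → edx=3+2=5
cmp edx, 7  (cmp 5,7)
jl L0: taken
mov esi, [ebx] → esi=M[8]=23
or esi, 3 → esi=23|3=23
sub esi, 2 → esi=23-2=21
add ebx, 4 → ebx=8+4=12
add edx, 2 → edx=5+2=7
cmp edx, 7  (cmp 7,7)
jl L0: not taken
mov [4], esi → M[4]=21
halt.

21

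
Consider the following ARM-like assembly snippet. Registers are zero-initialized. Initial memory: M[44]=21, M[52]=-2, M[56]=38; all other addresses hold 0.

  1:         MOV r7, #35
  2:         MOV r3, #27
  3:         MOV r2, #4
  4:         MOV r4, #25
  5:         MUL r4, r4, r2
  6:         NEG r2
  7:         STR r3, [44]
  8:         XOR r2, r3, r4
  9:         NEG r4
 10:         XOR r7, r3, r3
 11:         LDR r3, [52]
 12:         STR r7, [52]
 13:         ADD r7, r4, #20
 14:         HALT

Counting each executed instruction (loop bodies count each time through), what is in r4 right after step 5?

MOV r7, #35 → r7=35
MOV r3, #27 → r3=27
MOV r2, #4 → r2=4
MOV r4, #25 → r4=25
MUL r4, r4, r2 → r4=25*4=100
After step 5: r4 = 100.

100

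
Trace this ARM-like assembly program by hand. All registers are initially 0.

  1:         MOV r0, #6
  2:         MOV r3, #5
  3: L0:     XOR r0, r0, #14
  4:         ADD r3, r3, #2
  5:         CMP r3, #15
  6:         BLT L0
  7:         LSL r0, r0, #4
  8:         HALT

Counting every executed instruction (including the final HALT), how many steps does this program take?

24

MOV r0, #6 → r0=6
MOV r3, #5 → r3=5
XOR r0, r0, #14 → r0=6^14=8
ADD r3, r3, #2 → r3=5+2=7
CMP r3, #15  (cmp 7,15)
BLT L0: taken
XOR r0, r0, #14 → r0=8^14=6
ADD r3, r3, #2 → r3=7+2=9
CMP r3, #15  (cmp 9,15)
BLT L0: taken
XOR r0, r0, #14 → r0=6^14=8
ADD r3, r3, #2 → r3=9+2=11
CMP r3, #15  (cmp 11,15)
BLT L0: taken
XOR r0, r0, #14 → r0=8^14=6
ADD r3, r3, #2 → r3=11+2=13
CMP r3, #15  (cmp 13,15)
BLT L0: taken
XOR r0, r0, #14 → r0=6^14=8
ADD r3, r3, #2 → r3=13+2=15
CMP r3, #15  (cmp 15,15)
BLT L0: not taken
LSL r0, r0, #4 → r0=8<<4=128
halt.
Total executed instructions: 24.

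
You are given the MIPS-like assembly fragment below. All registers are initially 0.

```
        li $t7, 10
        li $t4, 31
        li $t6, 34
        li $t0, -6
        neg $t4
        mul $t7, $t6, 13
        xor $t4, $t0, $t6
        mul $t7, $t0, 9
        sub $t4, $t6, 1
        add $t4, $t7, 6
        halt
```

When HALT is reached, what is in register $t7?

li $t7, 10 → $t7=10
li $t4, 31 → $t4=31
li $t6, 34 → $t6=34
li $t0, -6 → $t0=-6
neg $t4 → $t4=-(31)=-31
mul $t7, $t6, 13 → $t7=34*13=442
xor $t4, $t0, $t6 → $t4=(-6)^34=-40
mul $t7, $t0, 9 → $t7=(-6)*9=-54
sub $t4, $t6, 1 → $t4=34-1=33
add $t4, $t7, 6 → $t4=(-54)+6=-48
halt.

-54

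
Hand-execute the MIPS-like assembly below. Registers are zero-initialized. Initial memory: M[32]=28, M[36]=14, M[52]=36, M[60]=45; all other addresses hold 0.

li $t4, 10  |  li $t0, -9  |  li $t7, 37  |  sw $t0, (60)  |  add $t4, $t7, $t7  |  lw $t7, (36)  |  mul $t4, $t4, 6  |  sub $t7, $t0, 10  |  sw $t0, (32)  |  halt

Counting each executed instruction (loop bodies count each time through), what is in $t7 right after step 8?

after li $t4, 10: $t4=10
after li $t0, -9: $t0=-9
after li $t7, 37: $t7=37
sw $t0, (60) → M[60]=-9
after add $t4, $t7, $t7: $t4=37+37=74
after lw $t7, (36): $t7=M[36]=14
after mul $t4, $t4, 6: $t4=74*6=444
after sub $t7, $t0, 10: $t7=(-9)-10=-19
After step 8: $t7 = -19.

-19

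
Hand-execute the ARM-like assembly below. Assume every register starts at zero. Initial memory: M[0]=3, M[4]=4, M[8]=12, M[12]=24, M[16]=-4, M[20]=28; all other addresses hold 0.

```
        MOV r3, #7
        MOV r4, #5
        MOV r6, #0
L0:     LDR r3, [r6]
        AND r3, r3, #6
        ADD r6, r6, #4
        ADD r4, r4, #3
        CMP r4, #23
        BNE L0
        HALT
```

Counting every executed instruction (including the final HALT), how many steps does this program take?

MOV r3, #7 → r3=7
MOV r4, #5 → r4=5
MOV r6, #0 → r6=0
LDR r3, [r6] → r3=M[0]=3
AND r3, r3, #6 → r3=3&6=2
ADD r6, r6, #4 → r6=0+4=4
ADD r4, r4, #3 → r4=5+3=8
CMP r4, #23  (cmp 8,23)
BNE L0: taken
LDR r3, [r6] → r3=M[4]=4
AND r3, r3, #6 → r3=4&6=4
ADD r6, r6, #4 → r6=4+4=8
ADD r4, r4, #3 → r4=8+3=11
CMP r4, #23  (cmp 11,23)
BNE L0: taken
LDR r3, [r6] → r3=M[8]=12
AND r3, r3, #6 → r3=12&6=4
ADD r6, r6, #4 → r6=8+4=12
ADD r4, r4, #3 → r4=11+3=14
CMP r4, #23  (cmp 14,23)
BNE L0: taken
LDR r3, [r6] → r3=M[12]=24
AND r3, r3, #6 → r3=24&6=0
ADD r6, r6, #4 → r6=12+4=16
ADD r4, r4, #3 → r4=14+3=17
CMP r4, #23  (cmp 17,23)
BNE L0: taken
LDR r3, [r6] → r3=M[16]=-4
AND r3, r3, #6 → r3=(-4)&6=4
ADD r6, r6, #4 → r6=16+4=20
ADD r4, r4, #3 → r4=17+3=20
CMP r4, #23  (cmp 20,23)
BNE L0: taken
LDR r3, [r6] → r3=M[20]=28
AND r3, r3, #6 → r3=28&6=4
ADD r6, r6, #4 → r6=20+4=24
ADD r4, r4, #3 → r4=20+3=23
CMP r4, #23  (cmp 23,23)
BNE L0: not taken
halt.
Total executed instructions: 40.

40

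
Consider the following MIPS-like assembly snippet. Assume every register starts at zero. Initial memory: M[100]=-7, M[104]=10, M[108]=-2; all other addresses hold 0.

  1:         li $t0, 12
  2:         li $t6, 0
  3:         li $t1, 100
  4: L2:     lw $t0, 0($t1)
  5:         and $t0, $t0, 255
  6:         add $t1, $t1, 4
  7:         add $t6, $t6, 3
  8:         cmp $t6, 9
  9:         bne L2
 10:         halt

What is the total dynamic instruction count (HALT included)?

22

li $t0, 12 → $t0=12
li $t6, 0 → $t6=0
li $t1, 100 → $t1=100
lw $t0, 0($t1) → $t0=M[100]=-7
and $t0, $t0, 255 → $t0=(-7)&255=249
add $t1, $t1, 4 → $t1=100+4=104
add $t6, $t6, 3 → $t6=0+3=3
cmp $t6, 9  (cmp 3,9)
bne L2: taken
lw $t0, 0($t1) → $t0=M[104]=10
and $t0, $t0, 255 → $t0=10&255=10
add $t1, $t1, 4 → $t1=104+4=108
add $t6, $t6, 3 → $t6=3+3=6
cmp $t6, 9  (cmp 6,9)
bne L2: taken
lw $t0, 0($t1) → $t0=M[108]=-2
and $t0, $t0, 255 → $t0=(-2)&255=254
add $t1, $t1, 4 → $t1=108+4=112
add $t6, $t6, 3 → $t6=6+3=9
cmp $t6, 9  (cmp 9,9)
bne L2: not taken
halt.
Total executed instructions: 22.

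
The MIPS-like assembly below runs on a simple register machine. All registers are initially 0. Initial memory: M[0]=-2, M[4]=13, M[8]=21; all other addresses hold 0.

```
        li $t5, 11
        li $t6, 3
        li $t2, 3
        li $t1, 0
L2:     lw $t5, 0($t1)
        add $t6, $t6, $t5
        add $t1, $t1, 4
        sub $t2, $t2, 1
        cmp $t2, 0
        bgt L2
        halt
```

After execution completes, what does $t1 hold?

12

$t5=11
$t6=3
$t2=3
$t1=0
$t5=M[0]=-2
$t6=3+(-2)=1
$t1=0+4=4
$t2=3-1=2
cmp $t2, 0  (cmp 2,0)
bgt L2: taken
$t5=M[4]=13
$t6=1+13=14
$t1=4+4=8
$t2=2-1=1
cmp $t2, 0  (cmp 1,0)
bgt L2: taken
$t5=M[8]=21
$t6=14+21=35
$t1=8+4=12
$t2=1-1=0
cmp $t2, 0  (cmp 0,0)
bgt L2: not taken
halt.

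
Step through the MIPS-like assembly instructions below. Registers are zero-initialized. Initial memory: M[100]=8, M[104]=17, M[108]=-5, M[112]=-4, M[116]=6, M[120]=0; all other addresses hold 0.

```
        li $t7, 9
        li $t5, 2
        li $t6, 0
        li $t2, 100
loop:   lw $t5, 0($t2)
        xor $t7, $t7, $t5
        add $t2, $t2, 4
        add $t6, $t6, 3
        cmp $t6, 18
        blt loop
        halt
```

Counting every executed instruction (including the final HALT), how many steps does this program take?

after li $t7, 9: $t7=9
after li $t5, 2: $t5=2
after li $t6, 0: $t6=0
after li $t2, 100: $t2=100
after lw $t5, 0($t2): $t5=M[100]=8
after xor $t7, $t7, $t5: $t7=9^8=1
after add $t2, $t2, 4: $t2=100+4=104
after add $t6, $t6, 3: $t6=0+3=3
cmp $t6, 18  (cmp 3,18)
blt loop: taken
after lw $t5, 0($t2): $t5=M[104]=17
after xor $t7, $t7, $t5: $t7=1^17=16
after add $t2, $t2, 4: $t2=104+4=108
after add $t6, $t6, 3: $t6=3+3=6
cmp $t6, 18  (cmp 6,18)
blt loop: taken
after lw $t5, 0($t2): $t5=M[108]=-5
after xor $t7, $t7, $t5: $t7=16^(-5)=-21
after add $t2, $t2, 4: $t2=108+4=112
after add $t6, $t6, 3: $t6=6+3=9
cmp $t6, 18  (cmp 9,18)
blt loop: taken
after lw $t5, 0($t2): $t5=M[112]=-4
after xor $t7, $t7, $t5: $t7=(-21)^(-4)=23
after add $t2, $t2, 4: $t2=112+4=116
after add $t6, $t6, 3: $t6=9+3=12
cmp $t6, 18  (cmp 12,18)
blt loop: taken
after lw $t5, 0($t2): $t5=M[116]=6
after xor $t7, $t7, $t5: $t7=23^6=17
after add $t2, $t2, 4: $t2=116+4=120
after add $t6, $t6, 3: $t6=12+3=15
cmp $t6, 18  (cmp 15,18)
blt loop: taken
after lw $t5, 0($t2): $t5=M[120]=0
after xor $t7, $t7, $t5: $t7=17^0=17
after add $t2, $t2, 4: $t2=120+4=124
after add $t6, $t6, 3: $t6=15+3=18
cmp $t6, 18  (cmp 18,18)
blt loop: not taken
halt.
Total executed instructions: 41.

41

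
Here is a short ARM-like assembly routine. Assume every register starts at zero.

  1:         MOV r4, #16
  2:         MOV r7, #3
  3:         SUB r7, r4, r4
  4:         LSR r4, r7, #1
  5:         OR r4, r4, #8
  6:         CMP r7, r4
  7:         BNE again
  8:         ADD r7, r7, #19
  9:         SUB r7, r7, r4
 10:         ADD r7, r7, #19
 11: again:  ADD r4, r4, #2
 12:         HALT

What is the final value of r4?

MOV r4, #16 → r4=16
MOV r7, #3 → r7=3
SUB r7, r4, r4 → r7=16-16=0
LSR r4, r7, #1 → r4=0>>1=0
OR r4, r4, #8 → r4=0|8=8
CMP r7, r4  (cmp 0,8)
BNE again: taken
ADD r4, r4, #2 → r4=8+2=10
halt.

10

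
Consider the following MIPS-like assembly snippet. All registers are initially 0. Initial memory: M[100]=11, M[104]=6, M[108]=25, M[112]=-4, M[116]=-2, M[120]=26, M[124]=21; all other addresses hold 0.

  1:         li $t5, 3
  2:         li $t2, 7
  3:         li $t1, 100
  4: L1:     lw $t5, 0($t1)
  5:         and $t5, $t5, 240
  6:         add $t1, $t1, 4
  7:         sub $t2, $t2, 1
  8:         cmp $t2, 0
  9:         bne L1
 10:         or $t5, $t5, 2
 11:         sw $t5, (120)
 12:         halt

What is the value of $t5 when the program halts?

18

$t5=3
$t2=7
$t1=100
$t5=M[100]=11
$t5=11&240=0
$t1=100+4=104
$t2=7-1=6
cmp $t2, 0  (cmp 6,0)
bne L1: taken
$t5=M[104]=6
$t5=6&240=0
$t1=104+4=108
$t2=6-1=5
cmp $t2, 0  (cmp 5,0)
bne L1: taken
$t5=M[108]=25
$t5=25&240=16
$t1=108+4=112
$t2=5-1=4
cmp $t2, 0  (cmp 4,0)
bne L1: taken
$t5=M[112]=-4
$t5=(-4)&240=240
$t1=112+4=116
$t2=4-1=3
cmp $t2, 0  (cmp 3,0)
bne L1: taken
$t5=M[116]=-2
$t5=(-2)&240=240
$t1=116+4=120
$t2=3-1=2
cmp $t2, 0  (cmp 2,0)
bne L1: taken
$t5=M[120]=26
$t5=26&240=16
$t1=120+4=124
$t2=2-1=1
cmp $t2, 0  (cmp 1,0)
bne L1: taken
$t5=M[124]=21
$t5=21&240=16
$t1=124+4=128
$t2=1-1=0
cmp $t2, 0  (cmp 0,0)
bne L1: not taken
$t5=16|2=18
sw $t5, (120) → M[120]=18
halt.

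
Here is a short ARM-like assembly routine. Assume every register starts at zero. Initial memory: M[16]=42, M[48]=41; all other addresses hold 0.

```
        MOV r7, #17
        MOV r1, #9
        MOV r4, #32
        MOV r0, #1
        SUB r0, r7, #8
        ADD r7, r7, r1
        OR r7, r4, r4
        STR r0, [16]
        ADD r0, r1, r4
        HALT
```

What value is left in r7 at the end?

32

r7=17
r1=9
r4=32
r0=1
r0=17-8=9
r7=17+9=26
r7=32|32=32
STR r0, [16] → M[16]=9
r0=9+32=41
halt.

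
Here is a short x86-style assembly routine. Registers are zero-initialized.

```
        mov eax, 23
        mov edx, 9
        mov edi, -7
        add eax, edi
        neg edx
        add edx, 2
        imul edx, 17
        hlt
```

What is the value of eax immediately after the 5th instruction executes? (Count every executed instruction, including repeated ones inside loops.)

16

eax=23
edx=9
edi=-7
eax=23+(-7)=16
edx=-(9)=-9
After step 5: eax = 16.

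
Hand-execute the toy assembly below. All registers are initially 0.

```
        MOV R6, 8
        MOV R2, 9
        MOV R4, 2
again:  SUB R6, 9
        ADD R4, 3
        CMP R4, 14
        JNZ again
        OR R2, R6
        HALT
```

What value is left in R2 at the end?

-19

after MOV R6, 8: R6=8
after MOV R2, 9: R2=9
after MOV R4, 2: R4=2
after SUB R6, 9: R6=8-9=-1
after ADD R4, 3: R4=2+3=5
CMP R4, 14  (cmp 5,14)
JNZ again: taken
after SUB R6, 9: R6=(-1)-9=-10
after ADD R4, 3: R4=5+3=8
CMP R4, 14  (cmp 8,14)
JNZ again: taken
after SUB R6, 9: R6=(-10)-9=-19
after ADD R4, 3: R4=8+3=11
CMP R4, 14  (cmp 11,14)
JNZ again: taken
after SUB R6, 9: R6=(-19)-9=-28
after ADD R4, 3: R4=11+3=14
CMP R4, 14  (cmp 14,14)
JNZ again: not taken
after OR R2, R6: R2=9|(-28)=-19
halt.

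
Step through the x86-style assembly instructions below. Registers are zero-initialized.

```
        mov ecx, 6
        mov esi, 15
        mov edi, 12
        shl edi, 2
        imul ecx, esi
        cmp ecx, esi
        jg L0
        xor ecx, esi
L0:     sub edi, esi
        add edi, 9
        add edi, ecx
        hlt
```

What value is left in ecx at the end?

90

ecx=6
esi=15
edi=12
edi=12<<2=48
ecx=6*15=90
cmp ecx, esi  (cmp 90,15)
jg L0: taken
edi=48-15=33
edi=33+9=42
edi=42+90=132
halt.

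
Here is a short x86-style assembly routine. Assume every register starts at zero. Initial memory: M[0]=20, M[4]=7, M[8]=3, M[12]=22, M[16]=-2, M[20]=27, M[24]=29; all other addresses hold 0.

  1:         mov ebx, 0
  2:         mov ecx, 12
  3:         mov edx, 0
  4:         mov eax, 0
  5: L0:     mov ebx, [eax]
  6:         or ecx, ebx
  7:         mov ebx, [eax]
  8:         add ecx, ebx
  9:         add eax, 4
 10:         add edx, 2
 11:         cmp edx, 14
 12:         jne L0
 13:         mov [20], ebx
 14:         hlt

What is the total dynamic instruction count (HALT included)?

62

ebx=0
ecx=12
edx=0
eax=0
ebx=M[0]=20
ecx=12|20=28
ebx=M[0]=20
ecx=28+20=48
eax=0+4=4
edx=0+2=2
cmp edx, 14  (cmp 2,14)
jne L0: taken
ebx=M[4]=7
ecx=48|7=55
ebx=M[4]=7
ecx=55+7=62
eax=4+4=8
edx=2+2=4
cmp edx, 14  (cmp 4,14)
jne L0: taken
ebx=M[8]=3
ecx=62|3=63
ebx=M[8]=3
ecx=63+3=66
eax=8+4=12
edx=4+2=6
cmp edx, 14  (cmp 6,14)
jne L0: taken
ebx=M[12]=22
ecx=66|22=86
ebx=M[12]=22
ecx=86+22=108
eax=12+4=16
edx=6+2=8
cmp edx, 14  (cmp 8,14)
jne L0: taken
ebx=M[16]=-2
ecx=108|(-2)=-2
ebx=M[16]=-2
ecx=(-2)+(-2)=-4
eax=16+4=20
edx=8+2=10
cmp edx, 14  (cmp 10,14)
jne L0: taken
ebx=M[20]=27
ecx=(-4)|27=-1
ebx=M[20]=27
ecx=(-1)+27=26
eax=20+4=24
edx=10+2=12
cmp edx, 14  (cmp 12,14)
jne L0: taken
ebx=M[24]=29
ecx=26|29=31
ebx=M[24]=29
ecx=31+29=60
eax=24+4=28
edx=12+2=14
cmp edx, 14  (cmp 14,14)
jne L0: not taken
mov [20], ebx → M[20]=29
halt.
Total executed instructions: 62.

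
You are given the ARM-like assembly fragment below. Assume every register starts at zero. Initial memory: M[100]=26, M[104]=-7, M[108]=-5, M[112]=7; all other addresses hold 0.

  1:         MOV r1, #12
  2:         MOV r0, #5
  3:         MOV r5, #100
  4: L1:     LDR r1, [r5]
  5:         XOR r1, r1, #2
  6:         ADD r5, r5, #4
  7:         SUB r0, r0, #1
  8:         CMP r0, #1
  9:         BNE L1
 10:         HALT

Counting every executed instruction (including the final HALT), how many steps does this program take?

28

r1=12
r0=5
r5=100
r1=M[100]=26
r1=26^2=24
r5=100+4=104
r0=5-1=4
CMP r0, #1  (cmp 4,1)
BNE L1: taken
r1=M[104]=-7
r1=(-7)^2=-5
r5=104+4=108
r0=4-1=3
CMP r0, #1  (cmp 3,1)
BNE L1: taken
r1=M[108]=-5
r1=(-5)^2=-7
r5=108+4=112
r0=3-1=2
CMP r0, #1  (cmp 2,1)
BNE L1: taken
r1=M[112]=7
r1=7^2=5
r5=112+4=116
r0=2-1=1
CMP r0, #1  (cmp 1,1)
BNE L1: not taken
halt.
Total executed instructions: 28.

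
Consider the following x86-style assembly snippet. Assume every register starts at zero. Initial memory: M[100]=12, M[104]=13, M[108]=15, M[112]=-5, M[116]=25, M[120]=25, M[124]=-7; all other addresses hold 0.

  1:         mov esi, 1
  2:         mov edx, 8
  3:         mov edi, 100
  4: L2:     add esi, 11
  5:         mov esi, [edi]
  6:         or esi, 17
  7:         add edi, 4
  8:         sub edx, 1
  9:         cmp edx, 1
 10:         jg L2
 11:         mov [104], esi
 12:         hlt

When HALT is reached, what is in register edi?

esi=1
edx=8
edi=100
esi=1+11=12
esi=M[100]=12
esi=12|17=29
edi=100+4=104
edx=8-1=7
cmp edx, 1  (cmp 7,1)
jg L2: taken
esi=29+11=40
esi=M[104]=13
esi=13|17=29
edi=104+4=108
edx=7-1=6
cmp edx, 1  (cmp 6,1)
jg L2: taken
esi=29+11=40
esi=M[108]=15
esi=15|17=31
edi=108+4=112
edx=6-1=5
cmp edx, 1  (cmp 5,1)
jg L2: taken
esi=31+11=42
esi=M[112]=-5
esi=(-5)|17=-5
edi=112+4=116
edx=5-1=4
cmp edx, 1  (cmp 4,1)
jg L2: taken
esi=(-5)+11=6
esi=M[116]=25
esi=25|17=25
edi=116+4=120
edx=4-1=3
cmp edx, 1  (cmp 3,1)
jg L2: taken
esi=25+11=36
esi=M[120]=25
esi=25|17=25
edi=120+4=124
edx=3-1=2
cmp edx, 1  (cmp 2,1)
jg L2: taken
esi=25+11=36
esi=M[124]=-7
esi=(-7)|17=-7
edi=124+4=128
edx=2-1=1
cmp edx, 1  (cmp 1,1)
jg L2: not taken
mov [104], esi → M[104]=-7
halt.

128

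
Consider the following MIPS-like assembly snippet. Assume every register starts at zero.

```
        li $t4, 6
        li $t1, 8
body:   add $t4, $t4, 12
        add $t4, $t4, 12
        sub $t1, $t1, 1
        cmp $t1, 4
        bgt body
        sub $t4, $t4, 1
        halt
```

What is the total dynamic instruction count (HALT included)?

$t4=6
$t1=8
$t4=6+12=18
$t4=18+12=30
$t1=8-1=7
cmp $t1, 4  (cmp 7,4)
bgt body: taken
$t4=30+12=42
$t4=42+12=54
$t1=7-1=6
cmp $t1, 4  (cmp 6,4)
bgt body: taken
$t4=54+12=66
$t4=66+12=78
$t1=6-1=5
cmp $t1, 4  (cmp 5,4)
bgt body: taken
$t4=78+12=90
$t4=90+12=102
$t1=5-1=4
cmp $t1, 4  (cmp 4,4)
bgt body: not taken
$t4=102-1=101
halt.
Total executed instructions: 24.

24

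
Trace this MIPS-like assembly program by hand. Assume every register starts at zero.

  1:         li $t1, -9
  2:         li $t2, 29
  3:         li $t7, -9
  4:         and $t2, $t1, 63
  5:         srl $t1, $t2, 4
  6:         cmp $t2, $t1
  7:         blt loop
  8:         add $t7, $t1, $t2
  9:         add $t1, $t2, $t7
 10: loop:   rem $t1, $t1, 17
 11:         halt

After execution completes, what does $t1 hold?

after li $t1, -9: $t1=-9
after li $t2, 29: $t2=29
after li $t7, -9: $t7=-9
after and $t2, $t1, 63: $t2=(-9)&63=55
after srl $t1, $t2, 4: $t1=55>>4=3
cmp $t2, $t1  (cmp 55,3)
blt loop: not taken
after add $t7, $t1, $t2: $t7=3+55=58
after add $t1, $t2, $t7: $t1=55+58=113
after rem $t1, $t1, 17: $t1=113%17=11
halt.

11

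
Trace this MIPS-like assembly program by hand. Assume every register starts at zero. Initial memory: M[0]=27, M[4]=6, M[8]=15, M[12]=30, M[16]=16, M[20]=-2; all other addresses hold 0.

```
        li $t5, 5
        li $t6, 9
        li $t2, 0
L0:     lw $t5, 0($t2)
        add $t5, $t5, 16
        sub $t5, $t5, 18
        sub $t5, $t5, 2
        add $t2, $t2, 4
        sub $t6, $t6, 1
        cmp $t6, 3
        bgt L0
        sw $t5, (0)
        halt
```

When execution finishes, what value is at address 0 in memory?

$t5=5
$t6=9
$t2=0
$t5=M[0]=27
$t5=27+16=43
$t5=43-18=25
$t5=25-2=23
$t2=0+4=4
$t6=9-1=8
cmp $t6, 3  (cmp 8,3)
bgt L0: taken
$t5=M[4]=6
$t5=6+16=22
$t5=22-18=4
$t5=4-2=2
$t2=4+4=8
$t6=8-1=7
cmp $t6, 3  (cmp 7,3)
bgt L0: taken
$t5=M[8]=15
$t5=15+16=31
$t5=31-18=13
$t5=13-2=11
$t2=8+4=12
$t6=7-1=6
cmp $t6, 3  (cmp 6,3)
bgt L0: taken
$t5=M[12]=30
$t5=30+16=46
$t5=46-18=28
$t5=28-2=26
$t2=12+4=16
$t6=6-1=5
cmp $t6, 3  (cmp 5,3)
bgt L0: taken
$t5=M[16]=16
$t5=16+16=32
$t5=32-18=14
$t5=14-2=12
$t2=16+4=20
$t6=5-1=4
cmp $t6, 3  (cmp 4,3)
bgt L0: taken
$t5=M[20]=-2
$t5=(-2)+16=14
$t5=14-18=-4
$t5=(-4)-2=-6
$t2=20+4=24
$t6=4-1=3
cmp $t6, 3  (cmp 3,3)
bgt L0: not taken
sw $t5, (0) → M[0]=-6
halt.

-6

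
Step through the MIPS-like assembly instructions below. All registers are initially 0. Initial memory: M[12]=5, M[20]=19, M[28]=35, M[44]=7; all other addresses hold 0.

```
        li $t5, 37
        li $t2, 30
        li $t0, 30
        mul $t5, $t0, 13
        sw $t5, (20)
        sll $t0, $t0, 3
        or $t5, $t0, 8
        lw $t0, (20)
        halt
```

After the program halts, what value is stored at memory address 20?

after li $t5, 37: $t5=37
after li $t2, 30: $t2=30
after li $t0, 30: $t0=30
after mul $t5, $t0, 13: $t5=30*13=390
sw $t5, (20) → M[20]=390
after sll $t0, $t0, 3: $t0=30<<3=240
after or $t5, $t0, 8: $t5=240|8=248
after lw $t0, (20): $t0=M[20]=390
halt.

390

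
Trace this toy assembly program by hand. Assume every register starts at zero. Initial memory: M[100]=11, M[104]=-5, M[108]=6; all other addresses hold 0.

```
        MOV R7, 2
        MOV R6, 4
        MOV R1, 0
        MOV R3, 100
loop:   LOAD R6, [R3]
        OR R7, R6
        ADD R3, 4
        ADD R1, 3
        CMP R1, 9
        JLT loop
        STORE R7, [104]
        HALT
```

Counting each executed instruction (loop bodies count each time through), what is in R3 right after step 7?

104

R7=2
R6=4
R1=0
R3=100
R6=M[100]=11
R7=2|11=11
R3=100+4=104
After step 7: R3 = 104.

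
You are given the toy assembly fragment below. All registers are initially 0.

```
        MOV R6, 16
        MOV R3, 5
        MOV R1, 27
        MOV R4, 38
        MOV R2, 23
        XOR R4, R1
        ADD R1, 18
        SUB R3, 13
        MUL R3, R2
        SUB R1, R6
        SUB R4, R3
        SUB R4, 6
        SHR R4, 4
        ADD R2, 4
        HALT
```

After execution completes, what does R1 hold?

R6=16
R3=5
R1=27
R4=38
R2=23
R4=38^27=61
R1=27+18=45
R3=5-13=-8
R3=(-8)*23=-184
R1=45-16=29
R4=61-(-184)=245
R4=245-6=239
R4=239>>4=14
R2=23+4=27
halt.

29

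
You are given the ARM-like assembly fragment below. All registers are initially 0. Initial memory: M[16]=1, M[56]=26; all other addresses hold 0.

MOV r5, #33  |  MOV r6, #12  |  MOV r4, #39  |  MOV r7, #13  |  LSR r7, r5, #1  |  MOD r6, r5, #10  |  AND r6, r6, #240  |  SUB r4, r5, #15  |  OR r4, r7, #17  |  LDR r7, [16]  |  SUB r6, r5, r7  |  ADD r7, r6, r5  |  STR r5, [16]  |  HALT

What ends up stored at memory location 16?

33

r5=33
r6=12
r4=39
r7=13
r7=33>>1=16
r6=33%10=3
r6=3&240=0
r4=33-15=18
r4=16|17=17
r7=M[16]=1
r6=33-1=32
r7=32+33=65
STR r5, [16] → M[16]=33
halt.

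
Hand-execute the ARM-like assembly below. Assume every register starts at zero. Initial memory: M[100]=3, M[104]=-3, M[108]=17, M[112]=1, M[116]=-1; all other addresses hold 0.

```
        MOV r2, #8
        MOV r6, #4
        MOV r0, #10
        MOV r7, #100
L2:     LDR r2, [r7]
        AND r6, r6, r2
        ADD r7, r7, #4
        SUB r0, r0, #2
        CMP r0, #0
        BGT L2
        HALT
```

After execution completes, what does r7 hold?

MOV r2, #8 → r2=8
MOV r6, #4 → r6=4
MOV r0, #10 → r0=10
MOV r7, #100 → r7=100
LDR r2, [r7] → r2=M[100]=3
AND r6, r6, r2 → r6=4&3=0
ADD r7, r7, #4 → r7=100+4=104
SUB r0, r0, #2 → r0=10-2=8
CMP r0, #0  (cmp 8,0)
BGT L2: taken
LDR r2, [r7] → r2=M[104]=-3
AND r6, r6, r2 → r6=0&(-3)=0
ADD r7, r7, #4 → r7=104+4=108
SUB r0, r0, #2 → r0=8-2=6
CMP r0, #0  (cmp 6,0)
BGT L2: taken
LDR r2, [r7] → r2=M[108]=17
AND r6, r6, r2 → r6=0&17=0
ADD r7, r7, #4 → r7=108+4=112
SUB r0, r0, #2 → r0=6-2=4
CMP r0, #0  (cmp 4,0)
BGT L2: taken
LDR r2, [r7] → r2=M[112]=1
AND r6, r6, r2 → r6=0&1=0
ADD r7, r7, #4 → r7=112+4=116
SUB r0, r0, #2 → r0=4-2=2
CMP r0, #0  (cmp 2,0)
BGT L2: taken
LDR r2, [r7] → r2=M[116]=-1
AND r6, r6, r2 → r6=0&(-1)=0
ADD r7, r7, #4 → r7=116+4=120
SUB r0, r0, #2 → r0=2-2=0
CMP r0, #0  (cmp 0,0)
BGT L2: not taken
halt.

120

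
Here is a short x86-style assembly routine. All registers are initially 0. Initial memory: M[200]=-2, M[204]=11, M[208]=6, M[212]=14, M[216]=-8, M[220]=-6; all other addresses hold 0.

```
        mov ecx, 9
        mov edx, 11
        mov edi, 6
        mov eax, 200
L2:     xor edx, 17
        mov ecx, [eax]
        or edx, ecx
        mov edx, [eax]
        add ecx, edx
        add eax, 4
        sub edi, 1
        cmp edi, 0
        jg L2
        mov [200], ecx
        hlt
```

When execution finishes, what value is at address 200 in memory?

mov ecx, 9 → ecx=9
mov edx, 11 → edx=11
mov edi, 6 → edi=6
mov eax, 200 → eax=200
xor edx, 17 → edx=11^17=26
mov ecx, [eax] → ecx=M[200]=-2
or edx, ecx → edx=26|(-2)=-2
mov edx, [eax] → edx=M[200]=-2
add ecx, edx → ecx=(-2)+(-2)=-4
add eax, 4 → eax=200+4=204
sub edi, 1 → edi=6-1=5
cmp edi, 0  (cmp 5,0)
jg L2: taken
xor edx, 17 → edx=(-2)^17=-17
mov ecx, [eax] → ecx=M[204]=11
or edx, ecx → edx=(-17)|11=-17
mov edx, [eax] → edx=M[204]=11
add ecx, edx → ecx=11+11=22
add eax, 4 → eax=204+4=208
sub edi, 1 → edi=5-1=4
cmp edi, 0  (cmp 4,0)
jg L2: taken
xor edx, 17 → edx=11^17=26
mov ecx, [eax] → ecx=M[208]=6
or edx, ecx → edx=26|6=30
mov edx, [eax] → edx=M[208]=6
add ecx, edx → ecx=6+6=12
add eax, 4 → eax=208+4=212
sub edi, 1 → edi=4-1=3
cmp edi, 0  (cmp 3,0)
jg L2: taken
xor edx, 17 → edx=6^17=23
mov ecx, [eax] → ecx=M[212]=14
or edx, ecx → edx=23|14=31
mov edx, [eax] → edx=M[212]=14
add ecx, edx → ecx=14+14=28
add eax, 4 → eax=212+4=216
sub edi, 1 → edi=3-1=2
cmp edi, 0  (cmp 2,0)
jg L2: taken
xor edx, 17 → edx=14^17=31
mov ecx, [eax] → ecx=M[216]=-8
or edx, ecx → edx=31|(-8)=-1
mov edx, [eax] → edx=M[216]=-8
add ecx, edx → ecx=(-8)+(-8)=-16
add eax, 4 → eax=216+4=220
sub edi, 1 → edi=2-1=1
cmp edi, 0  (cmp 1,0)
jg L2: taken
xor edx, 17 → edx=(-8)^17=-23
mov ecx, [eax] → ecx=M[220]=-6
or edx, ecx → edx=(-23)|(-6)=-5
mov edx, [eax] → edx=M[220]=-6
add ecx, edx → ecx=(-6)+(-6)=-12
add eax, 4 → eax=220+4=224
sub edi, 1 → edi=1-1=0
cmp edi, 0  (cmp 0,0)
jg L2: not taken
mov [200], ecx → M[200]=-12
halt.

-12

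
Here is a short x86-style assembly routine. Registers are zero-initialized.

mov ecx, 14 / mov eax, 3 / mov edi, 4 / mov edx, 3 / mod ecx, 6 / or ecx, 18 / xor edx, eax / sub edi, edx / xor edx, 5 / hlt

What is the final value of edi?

4

mov ecx, 14 → ecx=14
mov eax, 3 → eax=3
mov edi, 4 → edi=4
mov edx, 3 → edx=3
mod ecx, 6 → ecx=14%6=2
or ecx, 18 → ecx=2|18=18
xor edx, eax → edx=3^3=0
sub edi, edx → edi=4-0=4
xor edx, 5 → edx=0^5=5
halt.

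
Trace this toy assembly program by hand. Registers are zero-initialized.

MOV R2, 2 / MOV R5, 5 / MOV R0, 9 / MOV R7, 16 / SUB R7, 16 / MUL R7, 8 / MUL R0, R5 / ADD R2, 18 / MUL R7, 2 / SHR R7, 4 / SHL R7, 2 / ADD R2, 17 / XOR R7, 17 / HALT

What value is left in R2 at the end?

after MOV R2, 2: R2=2
after MOV R5, 5: R5=5
after MOV R0, 9: R0=9
after MOV R7, 16: R7=16
after SUB R7, 16: R7=16-16=0
after MUL R7, 8: R7=0*8=0
after MUL R0, R5: R0=9*5=45
after ADD R2, 18: R2=2+18=20
after MUL R7, 2: R7=0*2=0
after SHR R7, 4: R7=0>>4=0
after SHL R7, 2: R7=0<<2=0
after ADD R2, 17: R2=20+17=37
after XOR R7, 17: R7=0^17=17
halt.

37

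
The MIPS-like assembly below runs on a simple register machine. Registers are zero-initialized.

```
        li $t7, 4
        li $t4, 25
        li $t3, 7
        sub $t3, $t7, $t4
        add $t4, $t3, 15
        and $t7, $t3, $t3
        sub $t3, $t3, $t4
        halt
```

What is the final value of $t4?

-6

$t7=4
$t4=25
$t3=7
$t3=4-25=-21
$t4=(-21)+15=-6
$t7=(-21)&(-21)=-21
$t3=(-21)-(-6)=-15
halt.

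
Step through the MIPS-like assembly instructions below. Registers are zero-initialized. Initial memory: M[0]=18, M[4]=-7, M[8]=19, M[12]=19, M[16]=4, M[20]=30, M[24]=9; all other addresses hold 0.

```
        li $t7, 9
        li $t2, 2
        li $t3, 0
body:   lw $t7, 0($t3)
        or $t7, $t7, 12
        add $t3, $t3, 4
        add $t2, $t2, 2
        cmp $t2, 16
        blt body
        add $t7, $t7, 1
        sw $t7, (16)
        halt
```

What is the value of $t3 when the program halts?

28

li $t7, 9 → $t7=9
li $t2, 2 → $t2=2
li $t3, 0 → $t3=0
lw $t7, 0($t3) → $t7=M[0]=18
or $t7, $t7, 12 → $t7=18|12=30
add $t3, $t3, 4 → $t3=0+4=4
add $t2, $t2, 2 → $t2=2+2=4
cmp $t2, 16  (cmp 4,16)
blt body: taken
lw $t7, 0($t3) → $t7=M[4]=-7
or $t7, $t7, 12 → $t7=(-7)|12=-3
add $t3, $t3, 4 → $t3=4+4=8
add $t2, $t2, 2 → $t2=4+2=6
cmp $t2, 16  (cmp 6,16)
blt body: taken
lw $t7, 0($t3) → $t7=M[8]=19
or $t7, $t7, 12 → $t7=19|12=31
add $t3, $t3, 4 → $t3=8+4=12
add $t2, $t2, 2 → $t2=6+2=8
cmp $t2, 16  (cmp 8,16)
blt body: taken
lw $t7, 0($t3) → $t7=M[12]=19
or $t7, $t7, 12 → $t7=19|12=31
add $t3, $t3, 4 → $t3=12+4=16
add $t2, $t2, 2 → $t2=8+2=10
cmp $t2, 16  (cmp 10,16)
blt body: taken
lw $t7, 0($t3) → $t7=M[16]=4
or $t7, $t7, 12 → $t7=4|12=12
add $t3, $t3, 4 → $t3=16+4=20
add $t2, $t2, 2 → $t2=10+2=12
cmp $t2, 16  (cmp 12,16)
blt body: taken
lw $t7, 0($t3) → $t7=M[20]=30
or $t7, $t7, 12 → $t7=30|12=30
add $t3, $t3, 4 → $t3=20+4=24
add $t2, $t2, 2 → $t2=12+2=14
cmp $t2, 16  (cmp 14,16)
blt body: taken
lw $t7, 0($t3) → $t7=M[24]=9
or $t7, $t7, 12 → $t7=9|12=13
add $t3, $t3, 4 → $t3=24+4=28
add $t2, $t2, 2 → $t2=14+2=16
cmp $t2, 16  (cmp 16,16)
blt body: not taken
add $t7, $t7, 1 → $t7=13+1=14
sw $t7, (16) → M[16]=14
halt.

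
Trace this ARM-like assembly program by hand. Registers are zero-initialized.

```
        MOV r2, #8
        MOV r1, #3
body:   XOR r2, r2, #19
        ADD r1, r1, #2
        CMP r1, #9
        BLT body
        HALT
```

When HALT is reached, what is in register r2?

27

r2=8
r1=3
r2=8^19=27
r1=3+2=5
CMP r1, #9  (cmp 5,9)
BLT body: taken
r2=27^19=8
r1=5+2=7
CMP r1, #9  (cmp 7,9)
BLT body: taken
r2=8^19=27
r1=7+2=9
CMP r1, #9  (cmp 9,9)
BLT body: not taken
halt.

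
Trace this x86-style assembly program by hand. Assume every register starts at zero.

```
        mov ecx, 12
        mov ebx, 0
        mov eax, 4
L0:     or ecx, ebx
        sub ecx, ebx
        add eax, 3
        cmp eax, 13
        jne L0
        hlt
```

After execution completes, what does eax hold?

after mov ecx, 12: ecx=12
after mov ebx, 0: ebx=0
after mov eax, 4: eax=4
after or ecx, ebx: ecx=12|0=12
after sub ecx, ebx: ecx=12-0=12
after add eax, 3: eax=4+3=7
cmp eax, 13  (cmp 7,13)
jne L0: taken
after or ecx, ebx: ecx=12|0=12
after sub ecx, ebx: ecx=12-0=12
after add eax, 3: eax=7+3=10
cmp eax, 13  (cmp 10,13)
jne L0: taken
after or ecx, ebx: ecx=12|0=12
after sub ecx, ebx: ecx=12-0=12
after add eax, 3: eax=10+3=13
cmp eax, 13  (cmp 13,13)
jne L0: not taken
halt.

13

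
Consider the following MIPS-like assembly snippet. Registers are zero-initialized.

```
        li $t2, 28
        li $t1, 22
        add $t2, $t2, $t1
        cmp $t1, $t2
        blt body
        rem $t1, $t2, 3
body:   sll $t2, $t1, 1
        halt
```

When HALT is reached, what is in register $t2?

after li $t2, 28: $t2=28
after li $t1, 22: $t1=22
after add $t2, $t2, $t1: $t2=28+22=50
cmp $t1, $t2  (cmp 22,50)
blt body: taken
after sll $t2, $t1, 1: $t2=22<<1=44
halt.

44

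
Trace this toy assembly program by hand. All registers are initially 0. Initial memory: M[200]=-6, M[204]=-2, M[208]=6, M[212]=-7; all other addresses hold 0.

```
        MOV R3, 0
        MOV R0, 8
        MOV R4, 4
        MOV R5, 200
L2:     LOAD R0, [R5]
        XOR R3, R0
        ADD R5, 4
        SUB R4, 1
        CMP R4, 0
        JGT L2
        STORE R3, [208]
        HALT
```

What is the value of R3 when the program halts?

MOV R3, 0 → R3=0
MOV R0, 8 → R0=8
MOV R4, 4 → R4=4
MOV R5, 200 → R5=200
LOAD R0, [R5] → R0=M[200]=-6
XOR R3, R0 → R3=0^(-6)=-6
ADD R5, 4 → R5=200+4=204
SUB R4, 1 → R4=4-1=3
CMP R4, 0  (cmp 3,0)
JGT L2: taken
LOAD R0, [R5] → R0=M[204]=-2
XOR R3, R0 → R3=(-6)^(-2)=4
ADD R5, 4 → R5=204+4=208
SUB R4, 1 → R4=3-1=2
CMP R4, 0  (cmp 2,0)
JGT L2: taken
LOAD R0, [R5] → R0=M[208]=6
XOR R3, R0 → R3=4^6=2
ADD R5, 4 → R5=208+4=212
SUB R4, 1 → R4=2-1=1
CMP R4, 0  (cmp 1,0)
JGT L2: taken
LOAD R0, [R5] → R0=M[212]=-7
XOR R3, R0 → R3=2^(-7)=-5
ADD R5, 4 → R5=212+4=216
SUB R4, 1 → R4=1-1=0
CMP R4, 0  (cmp 0,0)
JGT L2: not taken
STORE R3, [208] → M[208]=-5
halt.

-5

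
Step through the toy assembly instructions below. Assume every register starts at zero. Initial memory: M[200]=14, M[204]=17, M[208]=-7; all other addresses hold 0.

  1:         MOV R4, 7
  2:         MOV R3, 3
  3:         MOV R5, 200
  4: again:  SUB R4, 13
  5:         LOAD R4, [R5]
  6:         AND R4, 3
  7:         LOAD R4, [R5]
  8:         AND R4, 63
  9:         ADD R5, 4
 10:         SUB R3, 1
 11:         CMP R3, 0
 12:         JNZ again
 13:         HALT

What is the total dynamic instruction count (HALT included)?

after MOV R4, 7: R4=7
after MOV R3, 3: R3=3
after MOV R5, 200: R5=200
after SUB R4, 13: R4=7-13=-6
after LOAD R4, [R5]: R4=M[200]=14
after AND R4, 3: R4=14&3=2
after LOAD R4, [R5]: R4=M[200]=14
after AND R4, 63: R4=14&63=14
after ADD R5, 4: R5=200+4=204
after SUB R3, 1: R3=3-1=2
CMP R3, 0  (cmp 2,0)
JNZ again: taken
after SUB R4, 13: R4=14-13=1
after LOAD R4, [R5]: R4=M[204]=17
after AND R4, 3: R4=17&3=1
after LOAD R4, [R5]: R4=M[204]=17
after AND R4, 63: R4=17&63=17
after ADD R5, 4: R5=204+4=208
after SUB R3, 1: R3=2-1=1
CMP R3, 0  (cmp 1,0)
JNZ again: taken
after SUB R4, 13: R4=17-13=4
after LOAD R4, [R5]: R4=M[208]=-7
after AND R4, 3: R4=(-7)&3=1
after LOAD R4, [R5]: R4=M[208]=-7
after AND R4, 63: R4=(-7)&63=57
after ADD R5, 4: R5=208+4=212
after SUB R3, 1: R3=1-1=0
CMP R3, 0  (cmp 0,0)
JNZ again: not taken
halt.
Total executed instructions: 31.

31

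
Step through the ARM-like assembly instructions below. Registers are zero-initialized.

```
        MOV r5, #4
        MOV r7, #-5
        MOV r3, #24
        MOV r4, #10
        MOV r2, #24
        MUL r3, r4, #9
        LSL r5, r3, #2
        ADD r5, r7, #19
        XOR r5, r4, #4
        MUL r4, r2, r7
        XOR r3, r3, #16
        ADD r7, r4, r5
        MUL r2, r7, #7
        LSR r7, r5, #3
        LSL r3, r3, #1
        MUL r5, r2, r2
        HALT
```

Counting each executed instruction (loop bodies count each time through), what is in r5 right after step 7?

after MOV r5, #4: r5=4
after MOV r7, #-5: r7=-5
after MOV r3, #24: r3=24
after MOV r4, #10: r4=10
after MOV r2, #24: r2=24
after MUL r3, r4, #9: r3=10*9=90
after LSL r5, r3, #2: r5=90<<2=360
After step 7: r5 = 360.

360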